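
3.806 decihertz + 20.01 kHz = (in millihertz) 2.001e+07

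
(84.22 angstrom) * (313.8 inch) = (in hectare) 6.713e-12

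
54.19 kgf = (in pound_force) 119.5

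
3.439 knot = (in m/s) 1.769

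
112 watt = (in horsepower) 0.1502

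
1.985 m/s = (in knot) 3.859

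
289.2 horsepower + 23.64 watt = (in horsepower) 289.2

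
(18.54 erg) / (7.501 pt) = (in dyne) 70.06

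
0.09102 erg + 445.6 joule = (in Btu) 0.4223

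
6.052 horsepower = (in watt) 4513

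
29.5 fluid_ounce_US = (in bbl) 0.005487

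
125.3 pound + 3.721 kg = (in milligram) 6.056e+07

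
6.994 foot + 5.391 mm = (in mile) 0.001328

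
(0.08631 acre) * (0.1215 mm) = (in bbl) 0.2669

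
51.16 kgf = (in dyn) 5.017e+07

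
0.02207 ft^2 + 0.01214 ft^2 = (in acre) 7.854e-07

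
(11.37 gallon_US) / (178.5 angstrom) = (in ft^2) 2.595e+07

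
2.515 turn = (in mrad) 1.58e+04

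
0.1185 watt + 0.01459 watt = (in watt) 0.1331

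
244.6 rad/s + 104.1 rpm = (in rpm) 2440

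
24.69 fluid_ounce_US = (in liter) 0.7302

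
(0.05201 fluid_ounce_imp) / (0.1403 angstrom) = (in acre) 26.03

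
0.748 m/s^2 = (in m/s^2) 0.748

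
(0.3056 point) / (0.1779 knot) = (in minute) 1.963e-05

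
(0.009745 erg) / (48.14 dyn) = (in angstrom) 2.024e+04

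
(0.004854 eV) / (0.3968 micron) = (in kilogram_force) 1.999e-16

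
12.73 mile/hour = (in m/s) 5.691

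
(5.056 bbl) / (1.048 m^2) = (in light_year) 8.107e-17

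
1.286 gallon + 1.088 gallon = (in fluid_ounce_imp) 316.3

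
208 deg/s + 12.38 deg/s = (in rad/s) 3.846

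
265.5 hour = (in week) 1.58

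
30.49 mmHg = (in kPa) 4.065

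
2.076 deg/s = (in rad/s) 0.03623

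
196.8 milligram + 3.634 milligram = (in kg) 0.0002004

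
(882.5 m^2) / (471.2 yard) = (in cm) 204.8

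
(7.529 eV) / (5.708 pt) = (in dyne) 5.99e-11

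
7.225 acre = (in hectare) 2.924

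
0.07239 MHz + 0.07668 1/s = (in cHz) 7.239e+06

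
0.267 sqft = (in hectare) 2.481e-06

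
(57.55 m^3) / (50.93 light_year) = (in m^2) 1.194e-16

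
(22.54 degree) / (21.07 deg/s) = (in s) 1.07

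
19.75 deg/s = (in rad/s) 0.3447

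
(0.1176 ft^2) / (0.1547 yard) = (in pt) 218.9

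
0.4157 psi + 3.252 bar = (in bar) 3.281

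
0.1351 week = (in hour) 22.7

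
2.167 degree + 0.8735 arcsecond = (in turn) 0.00602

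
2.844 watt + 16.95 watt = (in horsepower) 0.02654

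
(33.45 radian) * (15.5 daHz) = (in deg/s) 2.971e+05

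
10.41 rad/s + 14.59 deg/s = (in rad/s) 10.66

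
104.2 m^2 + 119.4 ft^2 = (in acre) 0.02849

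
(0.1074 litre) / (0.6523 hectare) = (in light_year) 1.74e-24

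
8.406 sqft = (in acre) 0.000193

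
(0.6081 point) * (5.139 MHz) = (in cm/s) 1.102e+05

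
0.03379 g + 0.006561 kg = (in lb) 0.01454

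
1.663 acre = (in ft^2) 7.244e+04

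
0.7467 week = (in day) 5.227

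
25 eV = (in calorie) 9.573e-19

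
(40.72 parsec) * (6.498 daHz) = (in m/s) 8.165e+19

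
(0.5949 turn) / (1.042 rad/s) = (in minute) 0.05979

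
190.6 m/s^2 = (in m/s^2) 190.6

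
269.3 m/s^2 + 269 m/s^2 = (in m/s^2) 538.3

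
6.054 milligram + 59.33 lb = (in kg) 26.91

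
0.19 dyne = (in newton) 1.9e-06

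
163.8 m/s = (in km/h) 589.7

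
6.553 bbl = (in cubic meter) 1.042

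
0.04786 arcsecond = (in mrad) 0.000232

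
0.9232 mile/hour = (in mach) 0.001212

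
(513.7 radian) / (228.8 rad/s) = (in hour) 0.0006237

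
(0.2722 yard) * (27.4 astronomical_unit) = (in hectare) 1.02e+08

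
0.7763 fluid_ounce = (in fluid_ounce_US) 0.7763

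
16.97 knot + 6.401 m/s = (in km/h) 54.47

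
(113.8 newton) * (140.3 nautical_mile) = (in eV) 1.846e+26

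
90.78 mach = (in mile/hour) 6.915e+04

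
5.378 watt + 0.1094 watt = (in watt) 5.487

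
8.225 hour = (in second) 2.961e+04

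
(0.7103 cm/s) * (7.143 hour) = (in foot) 599.3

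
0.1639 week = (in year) 0.003143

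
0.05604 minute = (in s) 3.362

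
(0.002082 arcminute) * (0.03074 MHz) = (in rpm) 0.1778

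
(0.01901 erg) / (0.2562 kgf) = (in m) 7.566e-10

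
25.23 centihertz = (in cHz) 25.23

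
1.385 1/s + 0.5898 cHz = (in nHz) 1.391e+09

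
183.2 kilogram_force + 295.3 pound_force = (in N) 3110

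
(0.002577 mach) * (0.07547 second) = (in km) 6.622e-05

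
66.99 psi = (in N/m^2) 4.619e+05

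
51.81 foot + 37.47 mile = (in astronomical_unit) 4.032e-07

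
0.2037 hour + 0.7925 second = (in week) 0.001214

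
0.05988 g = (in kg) 5.988e-05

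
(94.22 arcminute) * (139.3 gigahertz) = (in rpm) 3.646e+10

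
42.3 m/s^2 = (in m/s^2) 42.3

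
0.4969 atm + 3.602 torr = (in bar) 0.5083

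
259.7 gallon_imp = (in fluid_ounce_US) 3.992e+04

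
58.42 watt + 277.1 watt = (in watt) 335.5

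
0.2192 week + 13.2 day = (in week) 2.105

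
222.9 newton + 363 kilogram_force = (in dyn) 3.783e+08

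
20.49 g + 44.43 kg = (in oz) 1568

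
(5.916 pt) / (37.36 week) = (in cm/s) 9.237e-09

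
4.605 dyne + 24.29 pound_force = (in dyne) 1.08e+07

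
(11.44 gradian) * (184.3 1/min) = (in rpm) 5.271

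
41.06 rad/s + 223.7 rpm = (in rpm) 615.8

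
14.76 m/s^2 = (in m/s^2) 14.76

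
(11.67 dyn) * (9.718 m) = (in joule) 0.001134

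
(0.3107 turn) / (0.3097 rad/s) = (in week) 1.042e-05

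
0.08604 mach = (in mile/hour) 65.53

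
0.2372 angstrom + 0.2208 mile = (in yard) 388.6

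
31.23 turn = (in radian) 196.2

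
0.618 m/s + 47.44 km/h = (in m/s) 13.8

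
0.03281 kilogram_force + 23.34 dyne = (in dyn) 3.22e+04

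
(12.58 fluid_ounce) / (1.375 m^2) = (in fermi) 2.706e+11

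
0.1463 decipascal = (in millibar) 0.0001463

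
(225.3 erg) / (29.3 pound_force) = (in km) 1.729e-10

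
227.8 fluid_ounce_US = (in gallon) 1.78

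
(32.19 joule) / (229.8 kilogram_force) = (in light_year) 1.51e-18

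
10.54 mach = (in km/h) 1.292e+04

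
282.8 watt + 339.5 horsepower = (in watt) 2.534e+05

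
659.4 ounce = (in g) 1.869e+04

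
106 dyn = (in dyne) 106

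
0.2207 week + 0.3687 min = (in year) 0.004233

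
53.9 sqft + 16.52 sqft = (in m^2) 6.542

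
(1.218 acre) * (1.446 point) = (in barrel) 15.82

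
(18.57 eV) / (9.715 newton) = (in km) 3.063e-22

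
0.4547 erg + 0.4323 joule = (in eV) 2.698e+18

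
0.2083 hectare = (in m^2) 2083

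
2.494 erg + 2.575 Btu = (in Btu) 2.575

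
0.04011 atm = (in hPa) 40.64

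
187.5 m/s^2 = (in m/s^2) 187.5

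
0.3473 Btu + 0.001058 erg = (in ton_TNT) 8.758e-08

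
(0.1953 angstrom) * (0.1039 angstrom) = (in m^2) 2.029e-22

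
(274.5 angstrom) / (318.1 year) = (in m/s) 2.736e-18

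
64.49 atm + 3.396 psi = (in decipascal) 6.558e+07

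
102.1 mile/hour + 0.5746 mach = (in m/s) 241.3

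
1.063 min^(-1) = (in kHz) 1.772e-05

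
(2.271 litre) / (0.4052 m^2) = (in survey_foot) 0.01839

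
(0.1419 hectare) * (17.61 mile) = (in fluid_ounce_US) 1.36e+12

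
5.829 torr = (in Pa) 777.1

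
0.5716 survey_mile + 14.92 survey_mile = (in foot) 8.18e+04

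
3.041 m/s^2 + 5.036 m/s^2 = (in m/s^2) 8.077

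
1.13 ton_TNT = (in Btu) 4.481e+06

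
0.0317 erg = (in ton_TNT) 7.576e-19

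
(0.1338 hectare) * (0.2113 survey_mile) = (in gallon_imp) 1.001e+08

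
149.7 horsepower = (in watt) 1.116e+05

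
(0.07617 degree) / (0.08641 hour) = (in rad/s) 4.274e-06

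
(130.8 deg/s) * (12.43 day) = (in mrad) 2.452e+09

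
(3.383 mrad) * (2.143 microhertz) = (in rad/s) 7.25e-09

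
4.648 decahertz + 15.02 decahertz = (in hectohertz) 1.967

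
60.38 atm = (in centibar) 6118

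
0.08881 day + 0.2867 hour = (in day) 0.1008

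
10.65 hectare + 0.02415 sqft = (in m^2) 1.065e+05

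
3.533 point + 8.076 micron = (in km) 1.254e-06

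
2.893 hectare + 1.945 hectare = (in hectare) 4.838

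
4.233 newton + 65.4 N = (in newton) 69.63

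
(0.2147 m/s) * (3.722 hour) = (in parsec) 9.323e-14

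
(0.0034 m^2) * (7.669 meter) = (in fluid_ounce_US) 881.7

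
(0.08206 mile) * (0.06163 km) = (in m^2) 8139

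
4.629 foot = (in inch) 55.55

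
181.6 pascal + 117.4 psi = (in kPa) 809.6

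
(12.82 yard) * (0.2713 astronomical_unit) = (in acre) 1.176e+08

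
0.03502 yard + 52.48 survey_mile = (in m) 8.446e+04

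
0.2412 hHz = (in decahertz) 2.412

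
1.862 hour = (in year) 0.0002126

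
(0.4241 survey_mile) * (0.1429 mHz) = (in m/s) 0.09753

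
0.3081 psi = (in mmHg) 15.93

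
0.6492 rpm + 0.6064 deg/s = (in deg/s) 4.502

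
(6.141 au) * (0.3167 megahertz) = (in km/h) 1.047e+18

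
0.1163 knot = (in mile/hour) 0.1338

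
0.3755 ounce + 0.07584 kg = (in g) 86.49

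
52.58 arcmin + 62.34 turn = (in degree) 2.244e+04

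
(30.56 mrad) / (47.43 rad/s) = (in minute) 1.074e-05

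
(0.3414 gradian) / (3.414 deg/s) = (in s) 0.09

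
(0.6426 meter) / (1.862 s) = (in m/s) 0.3451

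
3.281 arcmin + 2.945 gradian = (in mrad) 47.21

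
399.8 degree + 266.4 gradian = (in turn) 1.777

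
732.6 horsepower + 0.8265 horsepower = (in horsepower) 733.4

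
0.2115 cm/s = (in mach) 6.211e-06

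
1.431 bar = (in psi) 20.75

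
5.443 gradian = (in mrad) 85.5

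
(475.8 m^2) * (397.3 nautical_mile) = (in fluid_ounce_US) 1.184e+13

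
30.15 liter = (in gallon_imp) 6.632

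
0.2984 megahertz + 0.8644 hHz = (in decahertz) 2.985e+04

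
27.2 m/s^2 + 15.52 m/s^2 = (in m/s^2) 42.72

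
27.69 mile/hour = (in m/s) 12.38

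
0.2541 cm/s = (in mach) 7.463e-06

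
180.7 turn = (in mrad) 1.135e+06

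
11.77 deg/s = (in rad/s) 0.2054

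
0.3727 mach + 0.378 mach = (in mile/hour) 571.8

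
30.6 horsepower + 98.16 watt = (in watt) 2.292e+04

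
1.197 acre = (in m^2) 4844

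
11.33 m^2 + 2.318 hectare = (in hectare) 2.319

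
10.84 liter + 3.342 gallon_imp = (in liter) 26.03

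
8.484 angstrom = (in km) 8.484e-13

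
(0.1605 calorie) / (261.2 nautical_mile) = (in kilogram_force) 1.416e-07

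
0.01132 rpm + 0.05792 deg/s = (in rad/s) 0.002196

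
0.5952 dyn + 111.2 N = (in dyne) 1.112e+07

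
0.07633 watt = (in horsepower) 0.0001024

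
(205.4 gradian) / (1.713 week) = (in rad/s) 3.114e-06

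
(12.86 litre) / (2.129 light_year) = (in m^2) 6.385e-19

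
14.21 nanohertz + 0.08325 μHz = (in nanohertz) 97.46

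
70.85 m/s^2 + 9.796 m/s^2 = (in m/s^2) 80.65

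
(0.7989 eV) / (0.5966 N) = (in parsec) 6.953e-36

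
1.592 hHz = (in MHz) 0.0001592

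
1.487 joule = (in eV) 9.281e+18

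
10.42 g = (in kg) 0.01042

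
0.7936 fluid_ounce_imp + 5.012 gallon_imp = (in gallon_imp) 5.017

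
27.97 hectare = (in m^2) 2.797e+05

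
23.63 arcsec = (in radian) 0.0001146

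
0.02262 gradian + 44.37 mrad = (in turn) 0.007118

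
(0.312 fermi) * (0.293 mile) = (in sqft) 1.584e-12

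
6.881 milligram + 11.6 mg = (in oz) 0.0006519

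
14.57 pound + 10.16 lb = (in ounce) 395.7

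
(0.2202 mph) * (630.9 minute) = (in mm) 3.726e+06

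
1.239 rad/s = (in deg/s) 70.99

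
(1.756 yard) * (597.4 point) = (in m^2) 0.3384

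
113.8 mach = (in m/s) 3.875e+04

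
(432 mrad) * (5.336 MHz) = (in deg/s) 1.321e+08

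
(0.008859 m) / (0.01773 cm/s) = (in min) 0.8328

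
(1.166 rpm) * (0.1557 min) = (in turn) 0.1815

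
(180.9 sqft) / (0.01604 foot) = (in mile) 2.136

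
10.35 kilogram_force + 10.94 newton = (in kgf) 11.47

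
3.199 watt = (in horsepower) 0.00429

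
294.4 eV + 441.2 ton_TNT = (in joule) 1.846e+12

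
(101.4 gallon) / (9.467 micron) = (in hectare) 4.055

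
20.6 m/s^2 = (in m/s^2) 20.6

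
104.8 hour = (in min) 6288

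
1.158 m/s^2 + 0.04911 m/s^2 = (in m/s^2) 1.207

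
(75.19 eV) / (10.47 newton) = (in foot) 3.775e-18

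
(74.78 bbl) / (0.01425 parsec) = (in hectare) 2.704e-18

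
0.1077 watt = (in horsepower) 0.0001444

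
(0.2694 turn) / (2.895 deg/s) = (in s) 33.5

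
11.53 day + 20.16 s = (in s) 9.962e+05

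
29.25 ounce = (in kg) 0.8292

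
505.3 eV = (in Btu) 7.673e-20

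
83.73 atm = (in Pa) 8.484e+06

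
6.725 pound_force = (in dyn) 2.991e+06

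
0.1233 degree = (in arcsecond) 443.9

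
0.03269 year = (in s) 1.031e+06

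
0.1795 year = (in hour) 1572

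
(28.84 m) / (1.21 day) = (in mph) 0.0006171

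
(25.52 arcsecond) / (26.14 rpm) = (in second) 4.52e-05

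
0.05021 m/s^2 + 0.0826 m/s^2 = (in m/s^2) 0.1328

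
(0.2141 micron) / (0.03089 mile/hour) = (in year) 4.916e-13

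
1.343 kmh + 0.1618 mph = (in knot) 0.8658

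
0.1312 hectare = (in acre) 0.3242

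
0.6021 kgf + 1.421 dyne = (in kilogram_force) 0.6021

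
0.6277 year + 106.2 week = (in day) 972.5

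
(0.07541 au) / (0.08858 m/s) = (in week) 2.106e+05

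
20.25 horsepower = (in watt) 1.51e+04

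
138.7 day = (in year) 0.38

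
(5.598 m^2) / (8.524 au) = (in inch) 1.728e-10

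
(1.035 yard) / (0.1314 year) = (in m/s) 2.284e-07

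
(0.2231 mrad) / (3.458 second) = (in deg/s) 0.003697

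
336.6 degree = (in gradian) 374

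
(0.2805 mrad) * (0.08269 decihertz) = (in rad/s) 2.319e-06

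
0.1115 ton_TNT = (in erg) 4.665e+15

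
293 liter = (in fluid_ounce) 9908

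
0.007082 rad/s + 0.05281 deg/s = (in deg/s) 0.4586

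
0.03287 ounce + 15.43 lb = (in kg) 7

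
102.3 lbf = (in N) 455.1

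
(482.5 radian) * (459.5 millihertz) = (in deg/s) 1.27e+04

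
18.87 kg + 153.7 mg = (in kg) 18.87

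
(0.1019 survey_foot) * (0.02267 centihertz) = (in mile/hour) 1.575e-05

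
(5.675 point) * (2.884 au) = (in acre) 2.134e+05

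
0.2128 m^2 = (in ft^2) 2.291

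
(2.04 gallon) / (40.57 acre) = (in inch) 1.852e-06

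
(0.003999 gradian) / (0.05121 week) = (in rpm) 1.937e-08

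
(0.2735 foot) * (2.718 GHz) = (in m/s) 2.266e+08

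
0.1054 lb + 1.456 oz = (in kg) 0.08909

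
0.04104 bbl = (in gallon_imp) 1.435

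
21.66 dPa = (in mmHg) 0.01625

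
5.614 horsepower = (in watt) 4186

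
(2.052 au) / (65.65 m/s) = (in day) 5.412e+04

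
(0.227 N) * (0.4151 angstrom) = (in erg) 9.423e-05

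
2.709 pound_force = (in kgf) 1.229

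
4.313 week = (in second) 2.609e+06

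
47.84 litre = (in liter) 47.84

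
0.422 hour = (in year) 4.817e-05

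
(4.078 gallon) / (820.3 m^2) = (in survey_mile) 1.169e-08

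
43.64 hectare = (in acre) 107.8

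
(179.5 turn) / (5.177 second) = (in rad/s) 217.9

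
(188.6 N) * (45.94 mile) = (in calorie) 3.333e+06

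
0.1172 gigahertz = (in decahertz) 1.172e+07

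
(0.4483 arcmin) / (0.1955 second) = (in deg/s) 0.03822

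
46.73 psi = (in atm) 3.18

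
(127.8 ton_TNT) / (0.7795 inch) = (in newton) 2.701e+13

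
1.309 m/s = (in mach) 0.003844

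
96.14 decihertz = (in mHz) 9614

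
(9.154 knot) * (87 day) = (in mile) 2.2e+04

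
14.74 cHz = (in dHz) 1.474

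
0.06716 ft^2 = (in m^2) 0.006239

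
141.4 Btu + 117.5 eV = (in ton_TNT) 3.566e-05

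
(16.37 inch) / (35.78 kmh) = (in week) 6.917e-08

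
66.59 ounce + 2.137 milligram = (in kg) 1.888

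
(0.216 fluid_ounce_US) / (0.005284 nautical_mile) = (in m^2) 6.528e-07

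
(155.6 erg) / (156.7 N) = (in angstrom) 993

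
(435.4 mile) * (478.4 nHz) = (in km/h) 1.207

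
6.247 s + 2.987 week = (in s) 1.807e+06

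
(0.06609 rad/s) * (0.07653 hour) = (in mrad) 1.821e+04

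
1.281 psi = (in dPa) 8.832e+04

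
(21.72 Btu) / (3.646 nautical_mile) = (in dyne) 3.394e+05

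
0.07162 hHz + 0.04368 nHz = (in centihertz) 716.2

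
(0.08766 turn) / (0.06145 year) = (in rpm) 2.714e-06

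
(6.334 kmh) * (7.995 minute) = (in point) 2.392e+06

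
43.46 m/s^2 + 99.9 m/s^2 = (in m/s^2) 143.4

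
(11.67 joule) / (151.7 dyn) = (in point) 2.181e+07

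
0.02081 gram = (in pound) 4.588e-05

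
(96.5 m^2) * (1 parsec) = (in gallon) 7.866e+20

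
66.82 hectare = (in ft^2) 7.192e+06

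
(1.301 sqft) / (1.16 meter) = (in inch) 4.102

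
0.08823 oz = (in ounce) 0.08823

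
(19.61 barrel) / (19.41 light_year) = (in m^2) 1.698e-17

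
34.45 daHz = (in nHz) 3.445e+11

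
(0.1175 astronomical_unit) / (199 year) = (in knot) 5.445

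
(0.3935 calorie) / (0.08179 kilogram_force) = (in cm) 205.3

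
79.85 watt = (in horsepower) 0.1071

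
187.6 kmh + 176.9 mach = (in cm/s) 6.029e+06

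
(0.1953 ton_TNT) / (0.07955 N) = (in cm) 1.027e+12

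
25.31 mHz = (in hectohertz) 0.0002531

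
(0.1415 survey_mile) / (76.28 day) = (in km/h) 0.0001244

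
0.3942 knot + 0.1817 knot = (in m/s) 0.2963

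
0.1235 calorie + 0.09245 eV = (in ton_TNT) 1.235e-10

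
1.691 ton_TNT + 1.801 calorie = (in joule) 7.075e+09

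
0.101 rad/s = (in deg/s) 5.787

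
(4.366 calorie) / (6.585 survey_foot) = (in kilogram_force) 0.9281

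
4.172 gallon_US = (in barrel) 0.09933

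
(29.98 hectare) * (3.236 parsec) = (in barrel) 1.883e+23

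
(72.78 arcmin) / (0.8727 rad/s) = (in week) 4.011e-08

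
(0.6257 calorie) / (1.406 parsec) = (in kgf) 6.153e-18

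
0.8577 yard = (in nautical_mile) 0.0004235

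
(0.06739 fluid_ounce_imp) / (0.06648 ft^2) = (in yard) 0.000339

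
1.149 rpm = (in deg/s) 6.894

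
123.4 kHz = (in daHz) 1.234e+04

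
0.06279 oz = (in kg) 0.00178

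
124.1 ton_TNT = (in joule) 5.192e+11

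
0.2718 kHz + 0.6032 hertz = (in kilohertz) 0.2724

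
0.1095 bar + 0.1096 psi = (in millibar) 117.1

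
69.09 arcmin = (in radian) 0.0201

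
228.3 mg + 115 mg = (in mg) 343.3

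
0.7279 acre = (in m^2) 2946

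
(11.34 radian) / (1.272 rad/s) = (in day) 0.0001032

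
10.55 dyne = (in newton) 0.0001055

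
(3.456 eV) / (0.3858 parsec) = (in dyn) 4.651e-30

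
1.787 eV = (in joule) 2.863e-19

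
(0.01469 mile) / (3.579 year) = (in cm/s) 2.095e-05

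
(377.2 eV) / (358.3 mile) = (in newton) 1.048e-22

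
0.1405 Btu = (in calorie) 35.43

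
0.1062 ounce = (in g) 3.011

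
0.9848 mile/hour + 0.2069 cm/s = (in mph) 0.9894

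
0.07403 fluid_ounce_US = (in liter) 0.002189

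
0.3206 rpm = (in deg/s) 1.924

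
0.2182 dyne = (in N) 2.182e-06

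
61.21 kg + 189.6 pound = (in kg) 147.2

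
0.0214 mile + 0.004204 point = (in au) 2.302e-10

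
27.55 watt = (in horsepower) 0.03695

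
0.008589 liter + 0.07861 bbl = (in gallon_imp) 2.751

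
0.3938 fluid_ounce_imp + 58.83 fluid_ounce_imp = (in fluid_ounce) 56.9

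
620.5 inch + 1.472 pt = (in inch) 620.5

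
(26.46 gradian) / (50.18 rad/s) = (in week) 1.37e-08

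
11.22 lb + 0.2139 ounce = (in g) 5095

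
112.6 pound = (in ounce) 1802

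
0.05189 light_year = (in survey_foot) 1.611e+15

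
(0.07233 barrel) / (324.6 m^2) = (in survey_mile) 2.201e-08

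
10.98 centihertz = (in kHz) 0.0001098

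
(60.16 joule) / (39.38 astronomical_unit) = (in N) 1.021e-11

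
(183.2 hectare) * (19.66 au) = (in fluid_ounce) 1.822e+23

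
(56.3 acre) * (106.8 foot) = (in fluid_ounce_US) 2.508e+11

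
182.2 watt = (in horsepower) 0.2443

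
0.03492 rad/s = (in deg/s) 2.001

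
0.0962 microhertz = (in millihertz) 9.62e-05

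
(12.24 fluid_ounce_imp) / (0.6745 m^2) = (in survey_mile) 3.204e-07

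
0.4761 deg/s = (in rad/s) 0.00831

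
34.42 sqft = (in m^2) 3.198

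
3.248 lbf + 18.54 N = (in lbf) 7.416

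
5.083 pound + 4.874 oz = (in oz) 86.2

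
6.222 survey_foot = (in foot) 6.222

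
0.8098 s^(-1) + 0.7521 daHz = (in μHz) 8.331e+06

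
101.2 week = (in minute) 1.02e+06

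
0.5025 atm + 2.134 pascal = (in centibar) 50.92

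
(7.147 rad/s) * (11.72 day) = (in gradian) 4.607e+08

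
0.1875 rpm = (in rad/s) 0.01963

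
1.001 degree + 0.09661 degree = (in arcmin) 65.86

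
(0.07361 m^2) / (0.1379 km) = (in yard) 0.0005838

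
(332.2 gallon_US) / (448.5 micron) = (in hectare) 0.2804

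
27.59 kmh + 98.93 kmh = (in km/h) 126.5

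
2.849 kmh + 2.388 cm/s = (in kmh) 2.935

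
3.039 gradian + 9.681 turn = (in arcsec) 1.256e+07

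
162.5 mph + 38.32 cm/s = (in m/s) 73.03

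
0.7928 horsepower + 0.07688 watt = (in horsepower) 0.7929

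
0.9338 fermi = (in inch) 3.676e-14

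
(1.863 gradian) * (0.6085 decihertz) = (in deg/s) 0.102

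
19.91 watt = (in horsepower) 0.0267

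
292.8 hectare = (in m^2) 2.928e+06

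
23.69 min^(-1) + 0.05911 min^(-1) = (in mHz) 395.8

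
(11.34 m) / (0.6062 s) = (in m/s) 18.71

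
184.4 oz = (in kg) 5.228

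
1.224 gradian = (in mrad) 19.23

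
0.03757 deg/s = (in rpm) 0.006262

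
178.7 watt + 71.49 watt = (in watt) 250.2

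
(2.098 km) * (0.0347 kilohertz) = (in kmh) 2.621e+05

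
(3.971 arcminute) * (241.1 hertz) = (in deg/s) 15.96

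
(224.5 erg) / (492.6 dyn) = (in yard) 0.004984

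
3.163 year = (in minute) 1.662e+06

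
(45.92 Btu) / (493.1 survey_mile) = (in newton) 0.06105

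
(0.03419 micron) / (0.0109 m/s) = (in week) 5.186e-12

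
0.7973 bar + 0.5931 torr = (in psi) 11.58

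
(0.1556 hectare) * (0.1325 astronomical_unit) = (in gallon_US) 8.148e+15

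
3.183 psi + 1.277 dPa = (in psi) 3.183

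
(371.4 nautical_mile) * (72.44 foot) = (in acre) 3753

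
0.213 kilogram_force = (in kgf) 0.213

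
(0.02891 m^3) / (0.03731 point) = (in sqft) 2.364e+04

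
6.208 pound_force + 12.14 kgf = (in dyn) 1.467e+07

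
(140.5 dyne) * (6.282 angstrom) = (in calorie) 2.11e-13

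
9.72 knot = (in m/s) 5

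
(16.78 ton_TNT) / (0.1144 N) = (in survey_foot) 2.013e+12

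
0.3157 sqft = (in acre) 7.247e-06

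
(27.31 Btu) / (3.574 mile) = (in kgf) 0.5108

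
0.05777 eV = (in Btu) 8.773e-24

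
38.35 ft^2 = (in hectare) 0.0003563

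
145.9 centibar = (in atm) 1.44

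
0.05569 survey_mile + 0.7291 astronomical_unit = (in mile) 6.777e+07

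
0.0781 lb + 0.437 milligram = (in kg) 0.03543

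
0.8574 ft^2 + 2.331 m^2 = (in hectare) 0.0002411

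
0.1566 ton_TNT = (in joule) 6.552e+08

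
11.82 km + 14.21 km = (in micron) 2.603e+10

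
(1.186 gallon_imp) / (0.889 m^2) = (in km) 6.065e-06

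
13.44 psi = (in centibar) 92.67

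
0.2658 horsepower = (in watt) 198.2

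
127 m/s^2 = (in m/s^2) 127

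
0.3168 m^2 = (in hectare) 3.168e-05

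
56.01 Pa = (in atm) 0.0005528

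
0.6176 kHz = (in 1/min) 3.706e+04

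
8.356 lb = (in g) 3790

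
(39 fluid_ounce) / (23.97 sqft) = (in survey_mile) 3.218e-07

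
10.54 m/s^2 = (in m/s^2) 10.54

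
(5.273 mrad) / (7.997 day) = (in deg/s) 4.373e-07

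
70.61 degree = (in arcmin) 4237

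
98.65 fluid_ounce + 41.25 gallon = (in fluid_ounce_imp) 5598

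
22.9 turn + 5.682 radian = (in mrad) 1.496e+05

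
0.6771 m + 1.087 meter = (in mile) 0.001096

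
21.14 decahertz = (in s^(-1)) 211.4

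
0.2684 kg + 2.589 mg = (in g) 268.4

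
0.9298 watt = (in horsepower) 0.001247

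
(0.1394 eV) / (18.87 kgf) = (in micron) 1.207e-16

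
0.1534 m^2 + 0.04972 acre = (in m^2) 201.4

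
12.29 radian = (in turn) 1.956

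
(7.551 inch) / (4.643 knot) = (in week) 1.328e-07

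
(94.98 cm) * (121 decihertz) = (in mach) 0.03375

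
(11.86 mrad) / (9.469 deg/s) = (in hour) 1.993e-05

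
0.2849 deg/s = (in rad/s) 0.004972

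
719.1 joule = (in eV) 4.488e+21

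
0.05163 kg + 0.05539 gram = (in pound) 0.1139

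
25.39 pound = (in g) 1.152e+04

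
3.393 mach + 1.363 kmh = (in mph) 2585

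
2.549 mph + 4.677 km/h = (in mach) 0.007162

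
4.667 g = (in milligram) 4667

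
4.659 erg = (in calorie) 1.114e-07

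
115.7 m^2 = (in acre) 0.02859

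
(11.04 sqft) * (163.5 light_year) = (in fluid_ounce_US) 5.365e+22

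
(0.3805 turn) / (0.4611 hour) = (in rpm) 0.01375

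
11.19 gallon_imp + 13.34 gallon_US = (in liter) 101.4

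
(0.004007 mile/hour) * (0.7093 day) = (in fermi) 1.098e+17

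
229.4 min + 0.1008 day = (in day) 0.2601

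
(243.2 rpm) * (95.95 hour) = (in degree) 5.04e+08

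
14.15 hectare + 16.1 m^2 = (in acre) 34.97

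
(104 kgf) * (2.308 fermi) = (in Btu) 2.231e-15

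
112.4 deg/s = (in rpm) 18.73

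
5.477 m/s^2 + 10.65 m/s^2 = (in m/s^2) 16.13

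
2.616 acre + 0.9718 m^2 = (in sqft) 1.14e+05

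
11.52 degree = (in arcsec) 4.147e+04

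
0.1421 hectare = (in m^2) 1421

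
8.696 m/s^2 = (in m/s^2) 8.696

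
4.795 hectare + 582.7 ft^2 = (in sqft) 5.167e+05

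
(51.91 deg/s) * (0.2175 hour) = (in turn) 112.9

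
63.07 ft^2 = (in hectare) 0.0005859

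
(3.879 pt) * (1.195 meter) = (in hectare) 1.635e-07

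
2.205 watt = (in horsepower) 0.002957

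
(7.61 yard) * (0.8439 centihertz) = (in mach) 0.0001725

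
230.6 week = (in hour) 3.874e+04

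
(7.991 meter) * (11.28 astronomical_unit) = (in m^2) 1.348e+13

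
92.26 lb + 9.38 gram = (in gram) 4.186e+04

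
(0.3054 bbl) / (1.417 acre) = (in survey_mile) 5.261e-09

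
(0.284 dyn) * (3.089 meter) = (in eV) 5.476e+13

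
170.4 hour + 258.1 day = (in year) 0.7266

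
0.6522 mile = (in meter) 1050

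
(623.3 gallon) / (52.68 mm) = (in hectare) 0.004479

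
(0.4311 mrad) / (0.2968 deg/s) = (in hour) 2.312e-05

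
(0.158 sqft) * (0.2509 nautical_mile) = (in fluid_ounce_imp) 2.401e+05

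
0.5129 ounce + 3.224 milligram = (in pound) 0.03206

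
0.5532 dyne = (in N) 5.532e-06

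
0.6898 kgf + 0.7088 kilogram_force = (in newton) 13.72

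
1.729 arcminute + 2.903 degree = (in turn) 0.008144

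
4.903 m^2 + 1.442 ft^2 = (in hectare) 0.0005037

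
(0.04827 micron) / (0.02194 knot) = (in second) 4.277e-06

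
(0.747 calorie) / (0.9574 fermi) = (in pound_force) 7.339e+14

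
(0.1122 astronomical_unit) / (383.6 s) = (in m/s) 4.376e+07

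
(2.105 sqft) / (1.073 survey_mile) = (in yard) 0.0001239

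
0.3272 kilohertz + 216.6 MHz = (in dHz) 2.166e+09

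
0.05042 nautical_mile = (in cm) 9338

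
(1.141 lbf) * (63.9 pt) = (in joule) 0.1144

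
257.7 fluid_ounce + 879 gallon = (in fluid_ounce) 1.128e+05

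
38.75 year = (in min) 2.037e+07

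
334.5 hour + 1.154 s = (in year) 0.03818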